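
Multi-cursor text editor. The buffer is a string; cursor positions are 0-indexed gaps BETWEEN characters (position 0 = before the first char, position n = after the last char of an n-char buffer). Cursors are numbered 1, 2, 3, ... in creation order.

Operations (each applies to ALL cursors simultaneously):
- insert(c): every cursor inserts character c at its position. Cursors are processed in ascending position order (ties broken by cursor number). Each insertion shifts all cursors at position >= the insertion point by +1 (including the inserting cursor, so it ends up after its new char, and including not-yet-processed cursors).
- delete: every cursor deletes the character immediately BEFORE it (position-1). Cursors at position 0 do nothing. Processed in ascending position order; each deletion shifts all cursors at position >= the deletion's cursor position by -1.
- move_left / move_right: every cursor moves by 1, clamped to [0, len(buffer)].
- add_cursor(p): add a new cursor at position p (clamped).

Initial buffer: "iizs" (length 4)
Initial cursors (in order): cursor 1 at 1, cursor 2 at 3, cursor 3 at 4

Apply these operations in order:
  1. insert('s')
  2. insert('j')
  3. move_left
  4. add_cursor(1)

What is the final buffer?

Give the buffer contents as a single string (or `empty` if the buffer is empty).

After op 1 (insert('s')): buffer="isizsss" (len 7), cursors c1@2 c2@5 c3@7, authorship .1..2.3
After op 2 (insert('j')): buffer="isjizsjssj" (len 10), cursors c1@3 c2@7 c3@10, authorship .11..22.33
After op 3 (move_left): buffer="isjizsjssj" (len 10), cursors c1@2 c2@6 c3@9, authorship .11..22.33
After op 4 (add_cursor(1)): buffer="isjizsjssj" (len 10), cursors c4@1 c1@2 c2@6 c3@9, authorship .11..22.33

Answer: isjizsjssj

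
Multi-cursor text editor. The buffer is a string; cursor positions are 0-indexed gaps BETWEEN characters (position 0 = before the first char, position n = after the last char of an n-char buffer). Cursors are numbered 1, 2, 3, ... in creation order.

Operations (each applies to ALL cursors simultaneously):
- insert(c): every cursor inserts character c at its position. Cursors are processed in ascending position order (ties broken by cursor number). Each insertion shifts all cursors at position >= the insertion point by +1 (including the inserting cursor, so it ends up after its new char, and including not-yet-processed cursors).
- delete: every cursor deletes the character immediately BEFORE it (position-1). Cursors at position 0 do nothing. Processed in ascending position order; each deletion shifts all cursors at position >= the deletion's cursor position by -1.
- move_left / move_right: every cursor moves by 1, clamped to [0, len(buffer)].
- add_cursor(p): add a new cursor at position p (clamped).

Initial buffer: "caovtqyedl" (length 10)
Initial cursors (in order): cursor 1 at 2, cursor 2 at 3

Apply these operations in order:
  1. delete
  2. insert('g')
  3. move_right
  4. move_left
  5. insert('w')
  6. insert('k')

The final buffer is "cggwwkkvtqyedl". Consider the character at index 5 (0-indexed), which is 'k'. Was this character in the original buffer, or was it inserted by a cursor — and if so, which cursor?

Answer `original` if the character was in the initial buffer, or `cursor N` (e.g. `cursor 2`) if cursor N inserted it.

Answer: cursor 1

Derivation:
After op 1 (delete): buffer="cvtqyedl" (len 8), cursors c1@1 c2@1, authorship ........
After op 2 (insert('g')): buffer="cggvtqyedl" (len 10), cursors c1@3 c2@3, authorship .12.......
After op 3 (move_right): buffer="cggvtqyedl" (len 10), cursors c1@4 c2@4, authorship .12.......
After op 4 (move_left): buffer="cggvtqyedl" (len 10), cursors c1@3 c2@3, authorship .12.......
After op 5 (insert('w')): buffer="cggwwvtqyedl" (len 12), cursors c1@5 c2@5, authorship .1212.......
After op 6 (insert('k')): buffer="cggwwkkvtqyedl" (len 14), cursors c1@7 c2@7, authorship .121212.......
Authorship (.=original, N=cursor N): . 1 2 1 2 1 2 . . . . . . .
Index 5: author = 1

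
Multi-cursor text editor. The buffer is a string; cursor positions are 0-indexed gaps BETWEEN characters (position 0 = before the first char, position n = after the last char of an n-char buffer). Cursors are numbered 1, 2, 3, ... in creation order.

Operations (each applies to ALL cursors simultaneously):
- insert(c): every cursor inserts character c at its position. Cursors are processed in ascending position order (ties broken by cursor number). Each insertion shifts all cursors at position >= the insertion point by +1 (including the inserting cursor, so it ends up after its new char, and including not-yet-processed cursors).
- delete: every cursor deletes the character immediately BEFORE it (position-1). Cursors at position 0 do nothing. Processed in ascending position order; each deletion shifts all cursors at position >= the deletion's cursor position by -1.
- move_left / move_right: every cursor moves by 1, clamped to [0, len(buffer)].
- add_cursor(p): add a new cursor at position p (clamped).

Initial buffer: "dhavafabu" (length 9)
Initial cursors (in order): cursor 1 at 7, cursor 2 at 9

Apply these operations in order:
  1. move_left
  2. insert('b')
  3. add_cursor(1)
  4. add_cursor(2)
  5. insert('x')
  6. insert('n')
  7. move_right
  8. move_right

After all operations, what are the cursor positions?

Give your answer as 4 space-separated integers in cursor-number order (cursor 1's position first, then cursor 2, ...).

Answer: 15 19 5 8

Derivation:
After op 1 (move_left): buffer="dhavafabu" (len 9), cursors c1@6 c2@8, authorship .........
After op 2 (insert('b')): buffer="dhavafbabbu" (len 11), cursors c1@7 c2@10, authorship ......1..2.
After op 3 (add_cursor(1)): buffer="dhavafbabbu" (len 11), cursors c3@1 c1@7 c2@10, authorship ......1..2.
After op 4 (add_cursor(2)): buffer="dhavafbabbu" (len 11), cursors c3@1 c4@2 c1@7 c2@10, authorship ......1..2.
After op 5 (insert('x')): buffer="dxhxavafbxabbxu" (len 15), cursors c3@2 c4@4 c1@10 c2@14, authorship .3.4....11..22.
After op 6 (insert('n')): buffer="dxnhxnavafbxnabbxnu" (len 19), cursors c3@3 c4@6 c1@13 c2@18, authorship .33.44....111..222.
After op 7 (move_right): buffer="dxnhxnavafbxnabbxnu" (len 19), cursors c3@4 c4@7 c1@14 c2@19, authorship .33.44....111..222.
After op 8 (move_right): buffer="dxnhxnavafbxnabbxnu" (len 19), cursors c3@5 c4@8 c1@15 c2@19, authorship .33.44....111..222.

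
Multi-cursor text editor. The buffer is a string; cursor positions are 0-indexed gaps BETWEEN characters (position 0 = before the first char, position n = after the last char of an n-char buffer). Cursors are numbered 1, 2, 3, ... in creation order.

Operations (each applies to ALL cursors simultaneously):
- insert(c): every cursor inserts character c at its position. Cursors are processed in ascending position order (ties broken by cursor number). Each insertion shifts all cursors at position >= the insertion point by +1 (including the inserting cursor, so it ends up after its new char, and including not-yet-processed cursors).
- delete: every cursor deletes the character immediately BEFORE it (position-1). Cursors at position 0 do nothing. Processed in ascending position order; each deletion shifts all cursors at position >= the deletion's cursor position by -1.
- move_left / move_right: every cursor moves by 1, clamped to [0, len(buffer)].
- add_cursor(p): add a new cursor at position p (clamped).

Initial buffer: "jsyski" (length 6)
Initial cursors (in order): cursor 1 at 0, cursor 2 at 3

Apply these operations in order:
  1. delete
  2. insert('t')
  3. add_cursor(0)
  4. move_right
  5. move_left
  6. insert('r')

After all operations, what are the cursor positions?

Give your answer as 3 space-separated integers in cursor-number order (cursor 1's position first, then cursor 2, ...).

After op 1 (delete): buffer="jsski" (len 5), cursors c1@0 c2@2, authorship .....
After op 2 (insert('t')): buffer="tjstski" (len 7), cursors c1@1 c2@4, authorship 1..2...
After op 3 (add_cursor(0)): buffer="tjstski" (len 7), cursors c3@0 c1@1 c2@4, authorship 1..2...
After op 4 (move_right): buffer="tjstski" (len 7), cursors c3@1 c1@2 c2@5, authorship 1..2...
After op 5 (move_left): buffer="tjstski" (len 7), cursors c3@0 c1@1 c2@4, authorship 1..2...
After op 6 (insert('r')): buffer="rtrjstrski" (len 10), cursors c3@1 c1@3 c2@7, authorship 311..22...

Answer: 3 7 1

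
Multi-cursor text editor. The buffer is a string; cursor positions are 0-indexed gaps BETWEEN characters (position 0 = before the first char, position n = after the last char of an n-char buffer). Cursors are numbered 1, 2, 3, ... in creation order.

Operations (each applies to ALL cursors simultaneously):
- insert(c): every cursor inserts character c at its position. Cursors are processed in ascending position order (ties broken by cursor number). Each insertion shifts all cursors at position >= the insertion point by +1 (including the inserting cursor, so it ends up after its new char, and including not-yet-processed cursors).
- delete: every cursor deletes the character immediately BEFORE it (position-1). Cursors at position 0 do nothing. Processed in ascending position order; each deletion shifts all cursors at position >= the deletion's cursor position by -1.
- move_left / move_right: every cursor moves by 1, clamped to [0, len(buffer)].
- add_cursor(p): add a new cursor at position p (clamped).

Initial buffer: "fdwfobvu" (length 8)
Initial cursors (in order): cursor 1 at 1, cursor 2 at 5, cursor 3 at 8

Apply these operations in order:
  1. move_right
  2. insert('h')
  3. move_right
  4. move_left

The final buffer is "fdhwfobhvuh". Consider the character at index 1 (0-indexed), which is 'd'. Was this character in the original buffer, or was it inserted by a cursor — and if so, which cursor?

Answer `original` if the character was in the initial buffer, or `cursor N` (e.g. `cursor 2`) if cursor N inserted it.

After op 1 (move_right): buffer="fdwfobvu" (len 8), cursors c1@2 c2@6 c3@8, authorship ........
After op 2 (insert('h')): buffer="fdhwfobhvuh" (len 11), cursors c1@3 c2@8 c3@11, authorship ..1....2..3
After op 3 (move_right): buffer="fdhwfobhvuh" (len 11), cursors c1@4 c2@9 c3@11, authorship ..1....2..3
After op 4 (move_left): buffer="fdhwfobhvuh" (len 11), cursors c1@3 c2@8 c3@10, authorship ..1....2..3
Authorship (.=original, N=cursor N): . . 1 . . . . 2 . . 3
Index 1: author = original

Answer: original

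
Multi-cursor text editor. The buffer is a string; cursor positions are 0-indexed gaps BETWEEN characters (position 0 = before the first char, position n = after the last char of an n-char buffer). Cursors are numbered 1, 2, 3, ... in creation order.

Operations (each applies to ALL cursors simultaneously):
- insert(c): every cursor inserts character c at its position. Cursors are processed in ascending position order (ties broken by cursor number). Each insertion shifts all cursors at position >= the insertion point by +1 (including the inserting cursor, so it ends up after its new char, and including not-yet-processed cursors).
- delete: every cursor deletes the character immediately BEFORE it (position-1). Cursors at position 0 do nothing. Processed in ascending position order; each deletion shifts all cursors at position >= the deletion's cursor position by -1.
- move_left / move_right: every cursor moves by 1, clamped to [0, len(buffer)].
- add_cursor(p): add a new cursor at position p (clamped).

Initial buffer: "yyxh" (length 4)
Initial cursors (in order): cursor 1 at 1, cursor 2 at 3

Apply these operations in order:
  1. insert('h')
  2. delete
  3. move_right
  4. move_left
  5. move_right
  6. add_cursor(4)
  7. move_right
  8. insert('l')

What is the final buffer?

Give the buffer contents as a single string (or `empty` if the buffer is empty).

Answer: yyxlhll

Derivation:
After op 1 (insert('h')): buffer="yhyxhh" (len 6), cursors c1@2 c2@5, authorship .1..2.
After op 2 (delete): buffer="yyxh" (len 4), cursors c1@1 c2@3, authorship ....
After op 3 (move_right): buffer="yyxh" (len 4), cursors c1@2 c2@4, authorship ....
After op 4 (move_left): buffer="yyxh" (len 4), cursors c1@1 c2@3, authorship ....
After op 5 (move_right): buffer="yyxh" (len 4), cursors c1@2 c2@4, authorship ....
After op 6 (add_cursor(4)): buffer="yyxh" (len 4), cursors c1@2 c2@4 c3@4, authorship ....
After op 7 (move_right): buffer="yyxh" (len 4), cursors c1@3 c2@4 c3@4, authorship ....
After op 8 (insert('l')): buffer="yyxlhll" (len 7), cursors c1@4 c2@7 c3@7, authorship ...1.23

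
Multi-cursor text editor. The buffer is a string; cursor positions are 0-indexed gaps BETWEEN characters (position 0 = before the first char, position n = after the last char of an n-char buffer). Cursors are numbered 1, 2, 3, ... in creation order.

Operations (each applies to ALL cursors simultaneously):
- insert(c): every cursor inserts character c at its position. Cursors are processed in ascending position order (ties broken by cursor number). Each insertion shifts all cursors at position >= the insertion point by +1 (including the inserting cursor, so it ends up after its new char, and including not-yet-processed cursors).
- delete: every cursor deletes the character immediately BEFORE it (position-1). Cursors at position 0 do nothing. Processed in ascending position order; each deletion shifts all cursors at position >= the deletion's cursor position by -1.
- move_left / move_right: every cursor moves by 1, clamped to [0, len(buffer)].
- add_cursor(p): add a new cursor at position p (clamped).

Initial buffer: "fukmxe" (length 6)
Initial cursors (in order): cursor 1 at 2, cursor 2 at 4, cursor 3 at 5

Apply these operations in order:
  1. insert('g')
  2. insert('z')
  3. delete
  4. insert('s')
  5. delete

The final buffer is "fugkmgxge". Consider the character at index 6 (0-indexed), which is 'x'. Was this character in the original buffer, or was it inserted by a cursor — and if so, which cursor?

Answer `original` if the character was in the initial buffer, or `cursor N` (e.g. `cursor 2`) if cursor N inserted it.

After op 1 (insert('g')): buffer="fugkmgxge" (len 9), cursors c1@3 c2@6 c3@8, authorship ..1..2.3.
After op 2 (insert('z')): buffer="fugzkmgzxgze" (len 12), cursors c1@4 c2@8 c3@11, authorship ..11..22.33.
After op 3 (delete): buffer="fugkmgxge" (len 9), cursors c1@3 c2@6 c3@8, authorship ..1..2.3.
After op 4 (insert('s')): buffer="fugskmgsxgse" (len 12), cursors c1@4 c2@8 c3@11, authorship ..11..22.33.
After op 5 (delete): buffer="fugkmgxge" (len 9), cursors c1@3 c2@6 c3@8, authorship ..1..2.3.
Authorship (.=original, N=cursor N): . . 1 . . 2 . 3 .
Index 6: author = original

Answer: original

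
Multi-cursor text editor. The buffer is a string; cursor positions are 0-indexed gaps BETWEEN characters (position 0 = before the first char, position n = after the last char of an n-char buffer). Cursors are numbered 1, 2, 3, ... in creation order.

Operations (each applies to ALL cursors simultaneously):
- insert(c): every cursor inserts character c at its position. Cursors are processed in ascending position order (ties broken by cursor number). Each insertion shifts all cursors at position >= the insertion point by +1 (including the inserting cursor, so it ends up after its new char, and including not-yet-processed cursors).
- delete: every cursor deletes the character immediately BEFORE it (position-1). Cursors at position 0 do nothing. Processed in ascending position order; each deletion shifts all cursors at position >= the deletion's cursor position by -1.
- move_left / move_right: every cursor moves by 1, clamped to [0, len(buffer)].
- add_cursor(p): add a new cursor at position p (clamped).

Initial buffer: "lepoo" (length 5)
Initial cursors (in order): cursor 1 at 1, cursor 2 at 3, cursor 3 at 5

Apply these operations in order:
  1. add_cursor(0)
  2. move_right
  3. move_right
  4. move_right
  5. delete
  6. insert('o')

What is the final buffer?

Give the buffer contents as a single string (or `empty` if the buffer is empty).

Answer: loooo

Derivation:
After op 1 (add_cursor(0)): buffer="lepoo" (len 5), cursors c4@0 c1@1 c2@3 c3@5, authorship .....
After op 2 (move_right): buffer="lepoo" (len 5), cursors c4@1 c1@2 c2@4 c3@5, authorship .....
After op 3 (move_right): buffer="lepoo" (len 5), cursors c4@2 c1@3 c2@5 c3@5, authorship .....
After op 4 (move_right): buffer="lepoo" (len 5), cursors c4@3 c1@4 c2@5 c3@5, authorship .....
After op 5 (delete): buffer="l" (len 1), cursors c1@1 c2@1 c3@1 c4@1, authorship .
After op 6 (insert('o')): buffer="loooo" (len 5), cursors c1@5 c2@5 c3@5 c4@5, authorship .1234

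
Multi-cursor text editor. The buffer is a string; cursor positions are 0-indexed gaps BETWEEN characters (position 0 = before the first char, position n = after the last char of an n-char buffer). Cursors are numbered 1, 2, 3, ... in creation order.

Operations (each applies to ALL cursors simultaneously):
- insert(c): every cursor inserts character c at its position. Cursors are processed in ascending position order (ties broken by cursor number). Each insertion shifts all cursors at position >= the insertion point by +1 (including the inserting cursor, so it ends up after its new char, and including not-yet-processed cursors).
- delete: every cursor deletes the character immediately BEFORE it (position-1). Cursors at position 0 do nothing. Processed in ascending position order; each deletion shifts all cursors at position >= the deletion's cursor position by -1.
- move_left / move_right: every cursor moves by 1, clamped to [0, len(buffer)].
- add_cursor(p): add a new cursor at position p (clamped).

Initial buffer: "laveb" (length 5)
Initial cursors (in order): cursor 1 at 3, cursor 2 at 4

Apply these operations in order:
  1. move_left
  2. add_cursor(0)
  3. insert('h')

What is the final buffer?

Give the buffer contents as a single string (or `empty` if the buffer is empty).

Answer: hlahvheb

Derivation:
After op 1 (move_left): buffer="laveb" (len 5), cursors c1@2 c2@3, authorship .....
After op 2 (add_cursor(0)): buffer="laveb" (len 5), cursors c3@0 c1@2 c2@3, authorship .....
After op 3 (insert('h')): buffer="hlahvheb" (len 8), cursors c3@1 c1@4 c2@6, authorship 3..1.2..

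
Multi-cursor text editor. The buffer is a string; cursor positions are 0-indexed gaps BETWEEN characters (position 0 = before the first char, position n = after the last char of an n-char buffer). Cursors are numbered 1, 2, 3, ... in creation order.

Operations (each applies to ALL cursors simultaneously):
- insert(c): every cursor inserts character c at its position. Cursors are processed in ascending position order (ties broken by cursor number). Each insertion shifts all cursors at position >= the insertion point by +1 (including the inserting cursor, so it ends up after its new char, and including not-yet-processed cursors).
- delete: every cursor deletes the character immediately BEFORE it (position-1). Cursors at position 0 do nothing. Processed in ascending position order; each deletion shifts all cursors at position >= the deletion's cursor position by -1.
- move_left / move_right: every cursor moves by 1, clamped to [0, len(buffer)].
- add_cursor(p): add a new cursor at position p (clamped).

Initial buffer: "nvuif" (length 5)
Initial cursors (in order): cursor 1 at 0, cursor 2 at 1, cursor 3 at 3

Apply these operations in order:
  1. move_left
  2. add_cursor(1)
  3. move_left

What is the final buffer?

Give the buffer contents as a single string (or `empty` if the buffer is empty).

Answer: nvuif

Derivation:
After op 1 (move_left): buffer="nvuif" (len 5), cursors c1@0 c2@0 c3@2, authorship .....
After op 2 (add_cursor(1)): buffer="nvuif" (len 5), cursors c1@0 c2@0 c4@1 c3@2, authorship .....
After op 3 (move_left): buffer="nvuif" (len 5), cursors c1@0 c2@0 c4@0 c3@1, authorship .....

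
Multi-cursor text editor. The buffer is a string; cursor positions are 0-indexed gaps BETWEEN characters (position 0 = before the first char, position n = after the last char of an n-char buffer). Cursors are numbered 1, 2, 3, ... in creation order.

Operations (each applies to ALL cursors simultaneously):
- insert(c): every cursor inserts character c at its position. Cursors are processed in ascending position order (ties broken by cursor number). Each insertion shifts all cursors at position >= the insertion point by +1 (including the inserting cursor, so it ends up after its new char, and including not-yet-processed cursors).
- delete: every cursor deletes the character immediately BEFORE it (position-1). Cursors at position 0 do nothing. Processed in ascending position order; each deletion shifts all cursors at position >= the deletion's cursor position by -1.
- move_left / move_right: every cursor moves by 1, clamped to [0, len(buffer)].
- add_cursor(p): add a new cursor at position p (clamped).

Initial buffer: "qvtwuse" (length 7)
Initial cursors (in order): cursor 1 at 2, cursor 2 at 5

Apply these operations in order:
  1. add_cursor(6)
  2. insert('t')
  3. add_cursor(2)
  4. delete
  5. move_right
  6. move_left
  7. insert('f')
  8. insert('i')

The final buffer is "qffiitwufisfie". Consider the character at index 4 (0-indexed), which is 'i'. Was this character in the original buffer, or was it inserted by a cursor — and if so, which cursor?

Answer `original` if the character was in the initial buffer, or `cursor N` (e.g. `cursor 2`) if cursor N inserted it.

Answer: cursor 4

Derivation:
After op 1 (add_cursor(6)): buffer="qvtwuse" (len 7), cursors c1@2 c2@5 c3@6, authorship .......
After op 2 (insert('t')): buffer="qvttwutste" (len 10), cursors c1@3 c2@7 c3@9, authorship ..1...2.3.
After op 3 (add_cursor(2)): buffer="qvttwutste" (len 10), cursors c4@2 c1@3 c2@7 c3@9, authorship ..1...2.3.
After op 4 (delete): buffer="qtwuse" (len 6), cursors c1@1 c4@1 c2@4 c3@5, authorship ......
After op 5 (move_right): buffer="qtwuse" (len 6), cursors c1@2 c4@2 c2@5 c3@6, authorship ......
After op 6 (move_left): buffer="qtwuse" (len 6), cursors c1@1 c4@1 c2@4 c3@5, authorship ......
After op 7 (insert('f')): buffer="qfftwufsfe" (len 10), cursors c1@3 c4@3 c2@7 c3@9, authorship .14...2.3.
After op 8 (insert('i')): buffer="qffiitwufisfie" (len 14), cursors c1@5 c4@5 c2@10 c3@13, authorship .1414...22.33.
Authorship (.=original, N=cursor N): . 1 4 1 4 . . . 2 2 . 3 3 .
Index 4: author = 4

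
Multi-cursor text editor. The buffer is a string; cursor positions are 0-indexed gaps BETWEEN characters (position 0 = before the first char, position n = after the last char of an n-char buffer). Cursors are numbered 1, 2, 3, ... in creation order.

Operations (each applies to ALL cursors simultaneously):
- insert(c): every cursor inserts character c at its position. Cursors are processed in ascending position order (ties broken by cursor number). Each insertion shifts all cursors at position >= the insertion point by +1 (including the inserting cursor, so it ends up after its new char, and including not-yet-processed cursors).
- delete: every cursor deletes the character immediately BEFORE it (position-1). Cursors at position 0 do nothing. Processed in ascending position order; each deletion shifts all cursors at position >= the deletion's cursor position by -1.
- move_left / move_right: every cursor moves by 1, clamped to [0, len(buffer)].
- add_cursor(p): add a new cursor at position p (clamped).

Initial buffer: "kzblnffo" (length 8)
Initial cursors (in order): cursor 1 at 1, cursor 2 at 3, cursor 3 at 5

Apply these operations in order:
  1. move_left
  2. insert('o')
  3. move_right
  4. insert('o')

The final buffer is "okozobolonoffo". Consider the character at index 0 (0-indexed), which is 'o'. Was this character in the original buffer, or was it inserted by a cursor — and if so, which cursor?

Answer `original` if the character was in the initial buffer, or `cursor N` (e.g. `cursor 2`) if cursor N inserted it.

After op 1 (move_left): buffer="kzblnffo" (len 8), cursors c1@0 c2@2 c3@4, authorship ........
After op 2 (insert('o')): buffer="okzoblonffo" (len 11), cursors c1@1 c2@4 c3@7, authorship 1..2..3....
After op 3 (move_right): buffer="okzoblonffo" (len 11), cursors c1@2 c2@5 c3@8, authorship 1..2..3....
After op 4 (insert('o')): buffer="okozobolonoffo" (len 14), cursors c1@3 c2@7 c3@11, authorship 1.1.2.2.3.3...
Authorship (.=original, N=cursor N): 1 . 1 . 2 . 2 . 3 . 3 . . .
Index 0: author = 1

Answer: cursor 1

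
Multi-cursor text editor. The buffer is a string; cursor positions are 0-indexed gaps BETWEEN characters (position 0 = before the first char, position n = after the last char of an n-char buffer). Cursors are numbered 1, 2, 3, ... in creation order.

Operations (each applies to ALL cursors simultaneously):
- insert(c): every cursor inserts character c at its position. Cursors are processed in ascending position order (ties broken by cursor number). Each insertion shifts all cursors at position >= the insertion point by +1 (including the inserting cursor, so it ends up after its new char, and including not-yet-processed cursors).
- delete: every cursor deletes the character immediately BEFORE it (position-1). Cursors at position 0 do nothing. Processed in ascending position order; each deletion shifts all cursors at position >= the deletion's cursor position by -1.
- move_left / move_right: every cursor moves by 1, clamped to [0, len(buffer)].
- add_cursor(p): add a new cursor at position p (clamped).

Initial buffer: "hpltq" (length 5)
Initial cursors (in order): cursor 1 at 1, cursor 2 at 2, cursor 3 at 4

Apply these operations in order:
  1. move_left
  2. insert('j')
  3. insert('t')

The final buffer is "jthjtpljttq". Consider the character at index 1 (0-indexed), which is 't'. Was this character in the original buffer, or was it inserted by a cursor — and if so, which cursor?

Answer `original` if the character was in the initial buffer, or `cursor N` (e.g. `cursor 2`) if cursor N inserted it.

Answer: cursor 1

Derivation:
After op 1 (move_left): buffer="hpltq" (len 5), cursors c1@0 c2@1 c3@3, authorship .....
After op 2 (insert('j')): buffer="jhjpljtq" (len 8), cursors c1@1 c2@3 c3@6, authorship 1.2..3..
After op 3 (insert('t')): buffer="jthjtpljttq" (len 11), cursors c1@2 c2@5 c3@9, authorship 11.22..33..
Authorship (.=original, N=cursor N): 1 1 . 2 2 . . 3 3 . .
Index 1: author = 1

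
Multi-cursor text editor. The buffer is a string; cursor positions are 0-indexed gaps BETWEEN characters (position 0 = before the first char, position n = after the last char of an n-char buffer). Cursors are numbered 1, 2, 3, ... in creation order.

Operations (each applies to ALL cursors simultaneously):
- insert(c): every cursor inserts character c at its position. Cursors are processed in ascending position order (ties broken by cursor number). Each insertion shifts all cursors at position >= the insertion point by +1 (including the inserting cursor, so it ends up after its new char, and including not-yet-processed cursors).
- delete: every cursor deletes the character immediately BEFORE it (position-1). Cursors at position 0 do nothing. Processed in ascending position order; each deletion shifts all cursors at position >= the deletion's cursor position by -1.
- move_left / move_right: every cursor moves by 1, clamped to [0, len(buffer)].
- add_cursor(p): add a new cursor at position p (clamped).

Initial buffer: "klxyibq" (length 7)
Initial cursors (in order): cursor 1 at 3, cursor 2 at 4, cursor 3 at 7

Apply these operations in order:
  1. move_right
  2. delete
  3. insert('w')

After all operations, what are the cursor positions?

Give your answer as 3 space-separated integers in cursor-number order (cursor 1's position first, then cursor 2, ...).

Answer: 5 5 7

Derivation:
After op 1 (move_right): buffer="klxyibq" (len 7), cursors c1@4 c2@5 c3@7, authorship .......
After op 2 (delete): buffer="klxb" (len 4), cursors c1@3 c2@3 c3@4, authorship ....
After op 3 (insert('w')): buffer="klxwwbw" (len 7), cursors c1@5 c2@5 c3@7, authorship ...12.3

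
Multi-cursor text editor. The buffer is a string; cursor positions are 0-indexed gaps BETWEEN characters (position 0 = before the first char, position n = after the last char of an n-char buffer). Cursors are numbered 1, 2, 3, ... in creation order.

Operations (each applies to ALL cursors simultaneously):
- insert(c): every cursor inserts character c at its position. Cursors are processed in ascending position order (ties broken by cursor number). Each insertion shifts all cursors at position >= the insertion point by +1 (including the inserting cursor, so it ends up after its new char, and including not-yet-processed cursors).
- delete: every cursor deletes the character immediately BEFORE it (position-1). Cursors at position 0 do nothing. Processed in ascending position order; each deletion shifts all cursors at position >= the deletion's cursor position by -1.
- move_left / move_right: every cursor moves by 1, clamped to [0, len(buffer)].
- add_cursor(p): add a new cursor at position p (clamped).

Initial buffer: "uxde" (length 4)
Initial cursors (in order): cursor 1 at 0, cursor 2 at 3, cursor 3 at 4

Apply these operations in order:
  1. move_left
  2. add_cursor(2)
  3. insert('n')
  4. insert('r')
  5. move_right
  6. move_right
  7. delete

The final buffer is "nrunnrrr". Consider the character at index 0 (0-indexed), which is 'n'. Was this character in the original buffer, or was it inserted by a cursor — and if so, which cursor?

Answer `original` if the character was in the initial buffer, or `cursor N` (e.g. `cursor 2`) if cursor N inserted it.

Answer: cursor 1

Derivation:
After op 1 (move_left): buffer="uxde" (len 4), cursors c1@0 c2@2 c3@3, authorship ....
After op 2 (add_cursor(2)): buffer="uxde" (len 4), cursors c1@0 c2@2 c4@2 c3@3, authorship ....
After op 3 (insert('n')): buffer="nuxnndne" (len 8), cursors c1@1 c2@5 c4@5 c3@7, authorship 1..24.3.
After op 4 (insert('r')): buffer="nruxnnrrdnre" (len 12), cursors c1@2 c2@8 c4@8 c3@11, authorship 11..2424.33.
After op 5 (move_right): buffer="nruxnnrrdnre" (len 12), cursors c1@3 c2@9 c4@9 c3@12, authorship 11..2424.33.
After op 6 (move_right): buffer="nruxnnrrdnre" (len 12), cursors c1@4 c2@10 c4@10 c3@12, authorship 11..2424.33.
After op 7 (delete): buffer="nrunnrrr" (len 8), cursors c1@3 c2@7 c4@7 c3@8, authorship 11.24243
Authorship (.=original, N=cursor N): 1 1 . 2 4 2 4 3
Index 0: author = 1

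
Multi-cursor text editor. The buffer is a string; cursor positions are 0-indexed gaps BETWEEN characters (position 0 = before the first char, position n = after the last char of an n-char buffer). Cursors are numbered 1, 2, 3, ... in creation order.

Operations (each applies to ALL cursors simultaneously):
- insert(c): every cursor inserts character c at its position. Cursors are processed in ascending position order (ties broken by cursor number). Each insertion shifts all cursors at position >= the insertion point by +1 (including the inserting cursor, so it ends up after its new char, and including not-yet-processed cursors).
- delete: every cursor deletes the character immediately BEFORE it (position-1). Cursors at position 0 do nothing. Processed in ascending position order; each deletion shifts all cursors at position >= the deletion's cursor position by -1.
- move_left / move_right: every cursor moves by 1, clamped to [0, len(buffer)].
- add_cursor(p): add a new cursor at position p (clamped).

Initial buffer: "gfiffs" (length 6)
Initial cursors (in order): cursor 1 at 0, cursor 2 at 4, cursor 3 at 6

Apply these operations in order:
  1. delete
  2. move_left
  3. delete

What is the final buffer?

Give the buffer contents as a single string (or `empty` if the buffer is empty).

Answer: gf

Derivation:
After op 1 (delete): buffer="gfif" (len 4), cursors c1@0 c2@3 c3@4, authorship ....
After op 2 (move_left): buffer="gfif" (len 4), cursors c1@0 c2@2 c3@3, authorship ....
After op 3 (delete): buffer="gf" (len 2), cursors c1@0 c2@1 c3@1, authorship ..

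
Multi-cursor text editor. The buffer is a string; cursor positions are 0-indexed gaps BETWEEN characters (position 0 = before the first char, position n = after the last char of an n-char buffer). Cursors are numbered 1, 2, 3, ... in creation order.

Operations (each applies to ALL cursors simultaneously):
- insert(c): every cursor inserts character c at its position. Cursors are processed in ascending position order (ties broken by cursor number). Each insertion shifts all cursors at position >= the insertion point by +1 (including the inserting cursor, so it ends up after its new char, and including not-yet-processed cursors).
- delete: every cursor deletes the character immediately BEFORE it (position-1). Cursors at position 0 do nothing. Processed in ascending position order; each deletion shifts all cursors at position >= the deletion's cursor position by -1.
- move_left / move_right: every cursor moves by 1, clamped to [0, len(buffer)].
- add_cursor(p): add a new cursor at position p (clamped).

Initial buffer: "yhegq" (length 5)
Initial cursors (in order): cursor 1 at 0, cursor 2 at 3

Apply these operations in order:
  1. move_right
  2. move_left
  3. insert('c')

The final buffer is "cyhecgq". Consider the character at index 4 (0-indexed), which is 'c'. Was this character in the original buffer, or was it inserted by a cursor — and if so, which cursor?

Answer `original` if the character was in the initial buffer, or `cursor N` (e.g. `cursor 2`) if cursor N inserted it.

Answer: cursor 2

Derivation:
After op 1 (move_right): buffer="yhegq" (len 5), cursors c1@1 c2@4, authorship .....
After op 2 (move_left): buffer="yhegq" (len 5), cursors c1@0 c2@3, authorship .....
After op 3 (insert('c')): buffer="cyhecgq" (len 7), cursors c1@1 c2@5, authorship 1...2..
Authorship (.=original, N=cursor N): 1 . . . 2 . .
Index 4: author = 2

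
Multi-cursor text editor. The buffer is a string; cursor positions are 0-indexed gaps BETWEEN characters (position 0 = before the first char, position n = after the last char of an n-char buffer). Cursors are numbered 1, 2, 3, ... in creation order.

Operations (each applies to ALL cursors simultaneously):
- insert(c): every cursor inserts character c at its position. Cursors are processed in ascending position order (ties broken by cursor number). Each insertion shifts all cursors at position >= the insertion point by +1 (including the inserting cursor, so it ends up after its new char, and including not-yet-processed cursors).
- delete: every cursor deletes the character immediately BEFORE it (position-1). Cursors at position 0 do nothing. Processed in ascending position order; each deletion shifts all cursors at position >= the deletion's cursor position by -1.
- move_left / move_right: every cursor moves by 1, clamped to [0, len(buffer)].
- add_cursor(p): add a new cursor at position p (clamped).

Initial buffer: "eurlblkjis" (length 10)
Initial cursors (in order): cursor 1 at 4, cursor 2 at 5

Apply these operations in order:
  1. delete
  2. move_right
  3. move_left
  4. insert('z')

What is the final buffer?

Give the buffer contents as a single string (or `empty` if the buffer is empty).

After op 1 (delete): buffer="eurlkjis" (len 8), cursors c1@3 c2@3, authorship ........
After op 2 (move_right): buffer="eurlkjis" (len 8), cursors c1@4 c2@4, authorship ........
After op 3 (move_left): buffer="eurlkjis" (len 8), cursors c1@3 c2@3, authorship ........
After op 4 (insert('z')): buffer="eurzzlkjis" (len 10), cursors c1@5 c2@5, authorship ...12.....

Answer: eurzzlkjis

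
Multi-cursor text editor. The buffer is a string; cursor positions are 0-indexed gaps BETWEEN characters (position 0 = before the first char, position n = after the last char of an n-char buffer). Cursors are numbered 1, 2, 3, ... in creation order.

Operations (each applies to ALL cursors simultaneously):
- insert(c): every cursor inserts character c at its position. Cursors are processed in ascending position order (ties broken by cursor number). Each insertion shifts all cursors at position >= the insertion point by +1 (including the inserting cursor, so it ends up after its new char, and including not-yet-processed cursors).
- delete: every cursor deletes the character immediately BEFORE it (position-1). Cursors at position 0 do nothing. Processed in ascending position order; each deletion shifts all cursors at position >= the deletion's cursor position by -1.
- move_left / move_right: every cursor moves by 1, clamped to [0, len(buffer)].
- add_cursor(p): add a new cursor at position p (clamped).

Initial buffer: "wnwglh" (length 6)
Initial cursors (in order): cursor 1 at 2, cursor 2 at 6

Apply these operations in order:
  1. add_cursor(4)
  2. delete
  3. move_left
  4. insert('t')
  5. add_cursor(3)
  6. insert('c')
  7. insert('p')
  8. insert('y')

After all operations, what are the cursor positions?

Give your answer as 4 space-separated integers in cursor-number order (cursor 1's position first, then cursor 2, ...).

Answer: 4 17 12 12

Derivation:
After op 1 (add_cursor(4)): buffer="wnwglh" (len 6), cursors c1@2 c3@4 c2@6, authorship ......
After op 2 (delete): buffer="wwl" (len 3), cursors c1@1 c3@2 c2@3, authorship ...
After op 3 (move_left): buffer="wwl" (len 3), cursors c1@0 c3@1 c2@2, authorship ...
After op 4 (insert('t')): buffer="twtwtl" (len 6), cursors c1@1 c3@3 c2@5, authorship 1.3.2.
After op 5 (add_cursor(3)): buffer="twtwtl" (len 6), cursors c1@1 c3@3 c4@3 c2@5, authorship 1.3.2.
After op 6 (insert('c')): buffer="tcwtccwtcl" (len 10), cursors c1@2 c3@6 c4@6 c2@9, authorship 11.334.22.
After op 7 (insert('p')): buffer="tcpwtccppwtcpl" (len 14), cursors c1@3 c3@9 c4@9 c2@13, authorship 111.33434.222.
After op 8 (insert('y')): buffer="tcpywtccppyywtcpyl" (len 18), cursors c1@4 c3@12 c4@12 c2@17, authorship 1111.3343434.2222.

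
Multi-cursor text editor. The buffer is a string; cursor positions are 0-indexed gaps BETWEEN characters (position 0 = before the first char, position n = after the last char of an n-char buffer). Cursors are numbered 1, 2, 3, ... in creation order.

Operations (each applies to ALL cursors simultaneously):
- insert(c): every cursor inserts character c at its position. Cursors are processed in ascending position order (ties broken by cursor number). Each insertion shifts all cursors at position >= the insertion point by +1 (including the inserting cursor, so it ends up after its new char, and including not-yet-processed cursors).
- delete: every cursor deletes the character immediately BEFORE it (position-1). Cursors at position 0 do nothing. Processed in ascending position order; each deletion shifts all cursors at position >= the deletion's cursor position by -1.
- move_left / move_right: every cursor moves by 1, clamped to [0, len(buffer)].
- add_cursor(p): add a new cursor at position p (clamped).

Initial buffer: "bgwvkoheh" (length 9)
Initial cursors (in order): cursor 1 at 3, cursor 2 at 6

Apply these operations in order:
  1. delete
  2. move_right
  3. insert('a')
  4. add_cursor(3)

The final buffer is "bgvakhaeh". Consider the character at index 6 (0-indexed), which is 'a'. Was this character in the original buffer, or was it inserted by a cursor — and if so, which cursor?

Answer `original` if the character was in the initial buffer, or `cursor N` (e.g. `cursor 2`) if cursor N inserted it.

Answer: cursor 2

Derivation:
After op 1 (delete): buffer="bgvkheh" (len 7), cursors c1@2 c2@4, authorship .......
After op 2 (move_right): buffer="bgvkheh" (len 7), cursors c1@3 c2@5, authorship .......
After op 3 (insert('a')): buffer="bgvakhaeh" (len 9), cursors c1@4 c2@7, authorship ...1..2..
After op 4 (add_cursor(3)): buffer="bgvakhaeh" (len 9), cursors c3@3 c1@4 c2@7, authorship ...1..2..
Authorship (.=original, N=cursor N): . . . 1 . . 2 . .
Index 6: author = 2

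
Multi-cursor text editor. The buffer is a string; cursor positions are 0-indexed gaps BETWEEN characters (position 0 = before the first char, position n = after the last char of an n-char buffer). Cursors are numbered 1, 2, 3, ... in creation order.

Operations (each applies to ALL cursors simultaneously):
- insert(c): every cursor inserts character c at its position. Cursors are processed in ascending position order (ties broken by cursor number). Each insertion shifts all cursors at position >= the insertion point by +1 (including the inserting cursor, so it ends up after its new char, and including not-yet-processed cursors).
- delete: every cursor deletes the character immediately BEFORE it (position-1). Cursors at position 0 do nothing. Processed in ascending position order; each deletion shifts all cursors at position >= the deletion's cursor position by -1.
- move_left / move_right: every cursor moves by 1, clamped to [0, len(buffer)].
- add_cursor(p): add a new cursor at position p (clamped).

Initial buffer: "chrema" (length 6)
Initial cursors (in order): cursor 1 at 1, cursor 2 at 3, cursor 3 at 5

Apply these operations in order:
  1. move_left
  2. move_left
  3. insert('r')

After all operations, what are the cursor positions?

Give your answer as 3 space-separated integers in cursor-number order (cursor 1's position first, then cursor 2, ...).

After op 1 (move_left): buffer="chrema" (len 6), cursors c1@0 c2@2 c3@4, authorship ......
After op 2 (move_left): buffer="chrema" (len 6), cursors c1@0 c2@1 c3@3, authorship ......
After op 3 (insert('r')): buffer="rcrhrrema" (len 9), cursors c1@1 c2@3 c3@6, authorship 1.2..3...

Answer: 1 3 6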